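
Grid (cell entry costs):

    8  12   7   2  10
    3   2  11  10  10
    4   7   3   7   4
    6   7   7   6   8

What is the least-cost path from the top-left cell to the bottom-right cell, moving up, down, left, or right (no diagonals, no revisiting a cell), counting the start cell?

Take (0,0) (1,0) (1,1) (2,1) (2,2) (2,3) (2,4) (3,4) for a total of 8 + 3 + 2 + 7 + 3 + 7 + 4 + 8 = 42.

42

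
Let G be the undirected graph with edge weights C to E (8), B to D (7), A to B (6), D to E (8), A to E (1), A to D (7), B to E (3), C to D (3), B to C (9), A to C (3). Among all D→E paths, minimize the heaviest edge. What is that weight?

Comparing a few candidate routes:
D→A→E: max(7, 1) = 7
D→A→B→E: max(7, 6, 3) = 7
D→B→E: max(7, 3) = 7
D→C→A→B→E: max(3, 3, 6, 3) = 6
D→C→A→E: max(3, 3, 1) = 3
Smallest bottleneck: 3.

3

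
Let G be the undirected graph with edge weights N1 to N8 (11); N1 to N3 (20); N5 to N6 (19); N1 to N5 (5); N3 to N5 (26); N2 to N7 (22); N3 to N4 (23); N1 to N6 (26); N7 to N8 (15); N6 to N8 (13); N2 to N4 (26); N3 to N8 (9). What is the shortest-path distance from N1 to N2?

Checking several routes:
N1→N8→N3→N4→N2: 11 + 9 + 23 + 26 = 69
N1→N3→N8→N7→N2: 20 + 9 + 15 + 22 = 66
N1→N8→N7→N2: 11 + 15 + 22 = 48
Best route has total 48.

48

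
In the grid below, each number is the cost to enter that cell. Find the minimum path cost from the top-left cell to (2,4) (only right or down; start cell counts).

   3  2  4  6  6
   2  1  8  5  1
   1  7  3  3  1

20

Best path: [0,0] → [0,1] → [1,1] → [2,1] → [2,2] → [2,3] → [2,4]
Cost: 3 + 2 + 1 + 7 + 3 + 3 + 1 = 20
(Top row then right column would cost 23.)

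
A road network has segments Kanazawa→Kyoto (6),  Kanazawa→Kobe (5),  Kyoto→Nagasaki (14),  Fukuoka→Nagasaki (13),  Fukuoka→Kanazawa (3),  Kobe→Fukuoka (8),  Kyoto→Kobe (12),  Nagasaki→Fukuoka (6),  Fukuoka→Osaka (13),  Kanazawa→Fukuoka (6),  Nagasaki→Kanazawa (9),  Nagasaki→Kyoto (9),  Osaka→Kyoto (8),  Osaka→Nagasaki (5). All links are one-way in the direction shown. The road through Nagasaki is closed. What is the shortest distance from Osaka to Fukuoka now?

28

Routes from Osaka to Fukuoka avoiding Nagasaki:
Osaka -> Kyoto -> Kobe -> Fukuoka: 8 + 12 + 8 = 28
Best route has total 28 km.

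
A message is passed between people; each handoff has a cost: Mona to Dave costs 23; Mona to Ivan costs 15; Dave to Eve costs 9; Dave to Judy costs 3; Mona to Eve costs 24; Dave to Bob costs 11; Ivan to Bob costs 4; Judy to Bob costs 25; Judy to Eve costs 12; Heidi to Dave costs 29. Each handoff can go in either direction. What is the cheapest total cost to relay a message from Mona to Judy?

26

Comparing a few candidate routes:
Mona - Ivan - Bob - Dave - Judy: 15 + 4 + 11 + 3 = 33
Mona - Ivan - Bob - Judy: 15 + 4 + 25 = 44
Mona - Dave - Eve - Judy: 23 + 9 + 12 = 44
Mona - Eve - Judy: 24 + 12 = 36
Mona - Eve - Dave - Judy: 24 + 9 + 3 = 36
Mona - Dave - Judy: 23 + 3 = 26
The minimum is 26.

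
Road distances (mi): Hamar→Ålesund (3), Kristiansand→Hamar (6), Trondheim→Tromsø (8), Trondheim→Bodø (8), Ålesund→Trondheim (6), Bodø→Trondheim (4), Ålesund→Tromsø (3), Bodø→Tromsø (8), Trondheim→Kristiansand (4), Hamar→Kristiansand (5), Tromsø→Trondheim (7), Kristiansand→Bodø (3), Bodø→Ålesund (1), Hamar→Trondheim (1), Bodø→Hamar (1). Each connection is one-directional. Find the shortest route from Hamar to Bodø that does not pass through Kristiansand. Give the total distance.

9

Routes from Hamar to Bodø avoiding Kristiansand:
Hamar → Ålesund → Tromsø → Trondheim → Bodø: 3 + 3 + 7 + 8 = 21
Hamar → Trondheim → Bodø: 1 + 8 = 9
Hamar → Ålesund → Trondheim → Bodø: 3 + 6 + 8 = 17
Shortest: 9 mi.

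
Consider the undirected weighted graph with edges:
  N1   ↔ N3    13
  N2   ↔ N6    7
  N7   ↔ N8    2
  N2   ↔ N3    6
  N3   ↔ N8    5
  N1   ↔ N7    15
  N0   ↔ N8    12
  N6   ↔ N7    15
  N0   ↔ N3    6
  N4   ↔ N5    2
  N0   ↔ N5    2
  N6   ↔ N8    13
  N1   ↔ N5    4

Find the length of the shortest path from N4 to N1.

Some routes from N4 to N1:
N4 - N5 - N1: 2 + 4 = 6
N4 - N5 - N0 - N3 - N1: 2 + 2 + 6 + 13 = 23
N4 - N5 - N0 - N3 - N8 - N7 - N1: 2 + 2 + 6 + 5 + 2 + 15 = 32
N4 - N5 - N0 - N8 - N7 - N1: 2 + 2 + 12 + 2 + 15 = 33
Best route has total 6.

6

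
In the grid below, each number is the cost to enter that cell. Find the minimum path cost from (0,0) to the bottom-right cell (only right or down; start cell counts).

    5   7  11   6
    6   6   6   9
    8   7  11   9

Path r0c0→r1c0→r1c1→r1c2→r1c3→r2c3: 5 + 6 + 6 + 6 + 9 + 9 = 41.
For comparison, the top-then-right route costs 47.

41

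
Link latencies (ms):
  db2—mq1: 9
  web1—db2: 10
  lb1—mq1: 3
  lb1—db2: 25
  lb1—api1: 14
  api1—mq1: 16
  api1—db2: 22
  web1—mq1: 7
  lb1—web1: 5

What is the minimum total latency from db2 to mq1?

9

Some routes from db2 to mq1:
db2→mq1: 9
db2→web1→lb1→mq1: 10 + 5 + 3 = 18
db2→web1→mq1: 10 + 7 = 17
Best route has total 9 ms.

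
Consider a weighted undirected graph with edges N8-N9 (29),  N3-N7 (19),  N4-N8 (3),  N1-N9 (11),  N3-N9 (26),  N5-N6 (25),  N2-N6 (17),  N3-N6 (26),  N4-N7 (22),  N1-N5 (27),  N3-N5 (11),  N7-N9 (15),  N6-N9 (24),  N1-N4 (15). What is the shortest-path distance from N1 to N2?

52

A few of the N1→N2 routes:
N1-N9-N3-N6-N2: 11 + 26 + 26 + 17 = 80
N1-N5-N3-N6-N2: 27 + 11 + 26 + 17 = 81
N1-N9-N6-N2: 11 + 24 + 17 = 52
N1-N5-N6-N2: 27 + 25 + 17 = 69
The minimum is 52.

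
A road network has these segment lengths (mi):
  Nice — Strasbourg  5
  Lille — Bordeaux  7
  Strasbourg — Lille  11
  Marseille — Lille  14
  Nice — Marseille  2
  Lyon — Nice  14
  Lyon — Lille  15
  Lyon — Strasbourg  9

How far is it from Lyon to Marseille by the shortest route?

16

Checking several routes:
Lyon → Strasbourg → Nice → Marseille: 9 + 5 + 2 = 16
Lyon → Lille → Strasbourg → Nice → Marseille: 15 + 11 + 5 + 2 = 33
Lyon → Strasbourg → Lille → Marseille: 9 + 11 + 14 = 34
Lyon → Nice → Marseille: 14 + 2 = 16
Lyon → Lille → Marseille: 15 + 14 = 29
Best route has total 16 mi.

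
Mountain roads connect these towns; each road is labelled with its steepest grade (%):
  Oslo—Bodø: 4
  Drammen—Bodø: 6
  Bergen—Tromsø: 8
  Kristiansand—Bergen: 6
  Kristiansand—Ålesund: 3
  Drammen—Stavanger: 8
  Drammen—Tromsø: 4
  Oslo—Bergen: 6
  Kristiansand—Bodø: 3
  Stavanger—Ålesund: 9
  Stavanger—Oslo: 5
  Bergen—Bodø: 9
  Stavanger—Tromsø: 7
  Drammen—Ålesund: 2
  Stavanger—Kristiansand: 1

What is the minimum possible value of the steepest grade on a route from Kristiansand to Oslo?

4

Checking several routes:
Kristiansand - Bodø - Oslo: max(3, 4) = 4
Kristiansand - Stavanger - Oslo: max(1, 5) = 5
Kristiansand - Bergen - Oslo: max(6, 6) = 6
Smallest bottleneck: 4%.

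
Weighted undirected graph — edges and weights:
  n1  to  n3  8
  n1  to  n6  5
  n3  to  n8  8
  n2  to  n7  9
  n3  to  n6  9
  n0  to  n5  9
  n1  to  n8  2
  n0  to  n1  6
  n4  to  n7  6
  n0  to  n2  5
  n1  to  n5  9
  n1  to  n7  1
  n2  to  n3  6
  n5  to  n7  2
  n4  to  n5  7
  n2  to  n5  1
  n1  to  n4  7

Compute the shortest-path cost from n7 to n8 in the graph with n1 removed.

17

Some routes from n7 to n8 avoiding n1:
n7→n2→n3→n8: 9 + 6 + 8 = 23
n7→n4→n5→n2→n3→n8: 6 + 7 + 1 + 6 + 8 = 28
n7→n5→n0→n2→n3→n8: 2 + 9 + 5 + 6 + 8 = 30
n7→n5→n2→n3→n8: 2 + 1 + 6 + 8 = 17
Best route has total 17.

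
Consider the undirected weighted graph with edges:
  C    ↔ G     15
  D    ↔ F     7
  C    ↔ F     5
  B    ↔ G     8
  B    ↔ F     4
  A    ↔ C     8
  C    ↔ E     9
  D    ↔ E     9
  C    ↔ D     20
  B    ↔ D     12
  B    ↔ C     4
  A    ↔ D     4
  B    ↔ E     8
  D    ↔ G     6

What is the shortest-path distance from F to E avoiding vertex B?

Checking several routes:
F → C → A → D → E: 5 + 8 + 4 + 9 = 26
F → C → E: 5 + 9 = 14
F → C → D → E: 5 + 20 + 9 = 34
F → D → A → C → E: 7 + 4 + 8 + 9 = 28
F → D → E: 7 + 9 = 16
Best route has total 14.

14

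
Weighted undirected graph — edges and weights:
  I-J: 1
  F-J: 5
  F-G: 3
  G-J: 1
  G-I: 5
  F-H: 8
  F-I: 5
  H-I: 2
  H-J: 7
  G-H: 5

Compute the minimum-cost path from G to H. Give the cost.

4

A few of the G→H routes:
G→H: 5
G→J→I→H: 1 + 1 + 2 = 4
G→I→H: 5 + 2 = 7
Best route has total 4.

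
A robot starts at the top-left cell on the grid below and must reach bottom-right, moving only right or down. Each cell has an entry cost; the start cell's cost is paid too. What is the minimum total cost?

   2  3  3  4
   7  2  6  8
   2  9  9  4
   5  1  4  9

30

Take r0c0→r0c1→r1c1→r2c1→r3c1→r3c2→r3c3 for a total of 2 + 3 + 2 + 9 + 1 + 4 + 9 = 30.
(Top row then right column would cost 33.)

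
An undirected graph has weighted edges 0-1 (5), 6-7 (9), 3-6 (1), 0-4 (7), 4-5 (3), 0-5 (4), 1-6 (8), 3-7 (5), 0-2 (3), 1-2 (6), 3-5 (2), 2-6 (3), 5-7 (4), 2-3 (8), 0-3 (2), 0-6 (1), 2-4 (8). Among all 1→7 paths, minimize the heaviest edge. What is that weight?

5

Checking several routes:
1→0→5→3→7: max(5, 4, 2, 5) = 5
1→0→2→6→3→7: max(5, 3, 3, 1, 5) = 5
1→0→3→5→7: max(5, 2, 2, 4) = 5
1→0→3→7: max(5, 2, 5) = 5
1→0→2→6→3→5→7: max(5, 3, 3, 1, 2, 4) = 5
The minimum achievable maximum is 5.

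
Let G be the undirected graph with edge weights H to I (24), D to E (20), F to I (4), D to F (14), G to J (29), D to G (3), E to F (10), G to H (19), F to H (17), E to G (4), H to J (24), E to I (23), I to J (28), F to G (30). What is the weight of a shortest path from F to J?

Checking several routes:
F → E → G → J: 10 + 4 + 29 = 43
F → H → J: 17 + 24 = 41
F → I → J: 4 + 28 = 32
F → I → H → J: 4 + 24 + 24 = 52
F → D → G → J: 14 + 3 + 29 = 46
Shortest: 32.

32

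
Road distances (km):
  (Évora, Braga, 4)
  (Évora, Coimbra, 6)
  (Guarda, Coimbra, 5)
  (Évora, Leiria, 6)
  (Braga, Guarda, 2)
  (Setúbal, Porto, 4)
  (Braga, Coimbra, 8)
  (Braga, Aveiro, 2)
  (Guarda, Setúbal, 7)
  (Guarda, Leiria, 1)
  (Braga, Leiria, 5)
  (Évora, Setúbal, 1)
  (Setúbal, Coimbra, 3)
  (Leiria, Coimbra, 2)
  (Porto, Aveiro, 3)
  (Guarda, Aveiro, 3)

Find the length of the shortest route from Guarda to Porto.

6

Some routes from Guarda to Porto:
Guarda - Aveiro - Porto: 3 + 3 = 6
Guarda - Braga - Aveiro - Porto: 2 + 2 + 3 = 7
Guarda - Leiria - Coimbra - Setúbal - Porto: 1 + 2 + 3 + 4 = 10
Guarda - Braga - Évora - Setúbal - Porto: 2 + 4 + 1 + 4 = 11
Best route has total 6 km.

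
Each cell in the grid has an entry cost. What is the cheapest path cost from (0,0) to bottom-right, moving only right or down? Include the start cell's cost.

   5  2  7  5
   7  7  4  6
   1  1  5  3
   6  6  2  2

23

Path (0,0) (1,0) (2,0) (2,1) (2,2) (3,2) (3,3): 5 + 7 + 1 + 1 + 5 + 2 + 2 = 23.
For comparison, the top-then-right route costs 30.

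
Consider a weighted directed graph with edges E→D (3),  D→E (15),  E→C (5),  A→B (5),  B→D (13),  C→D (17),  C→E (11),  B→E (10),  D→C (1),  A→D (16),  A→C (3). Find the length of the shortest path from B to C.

14

Paths from B to C:
B→D→C: 13 + 1 = 14
B→E→C: 10 + 5 = 15
B→D→E→C: 13 + 15 + 5 = 33
B→E→D→C: 10 + 3 + 1 = 14
Best route has total 14.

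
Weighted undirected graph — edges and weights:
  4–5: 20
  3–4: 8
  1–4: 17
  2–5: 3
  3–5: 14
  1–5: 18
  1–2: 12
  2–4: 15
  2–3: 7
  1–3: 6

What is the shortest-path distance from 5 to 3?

10

Some routes from 5 to 3:
5-3: 14
5-2-1-3: 3 + 12 + 6 = 21
5-2-3: 3 + 7 = 10
Shortest: 10.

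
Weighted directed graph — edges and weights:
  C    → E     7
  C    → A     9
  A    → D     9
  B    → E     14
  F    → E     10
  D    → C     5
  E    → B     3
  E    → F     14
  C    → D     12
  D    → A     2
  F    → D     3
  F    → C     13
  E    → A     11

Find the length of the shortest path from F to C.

8

Paths from F to C:
F→D→C: 3 + 5 = 8
F→C: 13
F→E→A→D→C: 10 + 11 + 9 + 5 = 35
The minimum is 8.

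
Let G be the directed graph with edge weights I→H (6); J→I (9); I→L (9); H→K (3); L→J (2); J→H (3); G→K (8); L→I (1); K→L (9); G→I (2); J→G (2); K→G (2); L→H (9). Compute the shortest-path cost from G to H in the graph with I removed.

Paths from G to H avoiding I:
G -> K -> L -> H: 8 + 9 + 9 = 26
G -> K -> L -> J -> H: 8 + 9 + 2 + 3 = 22
The minimum is 22.

22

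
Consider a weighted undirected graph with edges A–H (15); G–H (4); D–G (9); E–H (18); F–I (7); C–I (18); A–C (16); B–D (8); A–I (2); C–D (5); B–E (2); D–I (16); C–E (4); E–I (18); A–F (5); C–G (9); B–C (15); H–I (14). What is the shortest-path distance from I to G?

A few of the I→G routes:
I→D→G: 16 + 9 = 25
I→A→C→G: 2 + 16 + 9 = 27
I→D→C→G: 16 + 5 + 9 = 30
I→H→G: 14 + 4 = 18
I→C→G: 18 + 9 = 27
I→A→H→G: 2 + 15 + 4 = 21
Best route has total 18.

18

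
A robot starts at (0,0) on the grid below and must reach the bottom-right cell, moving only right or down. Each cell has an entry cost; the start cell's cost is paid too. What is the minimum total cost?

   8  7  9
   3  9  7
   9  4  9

33

Take (0,0) → (1,0) → (1,1) → (2,1) → (2,2) for a total of 8 + 3 + 9 + 4 + 9 = 33.
(Top row then right column would cost 40.)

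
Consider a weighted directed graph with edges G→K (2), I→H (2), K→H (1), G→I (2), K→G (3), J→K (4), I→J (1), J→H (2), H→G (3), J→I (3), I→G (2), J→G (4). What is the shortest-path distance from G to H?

Candidate routes:
G→K→H: 2 + 1 = 3
G→I→J→K→H: 2 + 1 + 4 + 1 = 8
G→I→H: 2 + 2 = 4
G→I→J→H: 2 + 1 + 2 = 5
The minimum is 3.

3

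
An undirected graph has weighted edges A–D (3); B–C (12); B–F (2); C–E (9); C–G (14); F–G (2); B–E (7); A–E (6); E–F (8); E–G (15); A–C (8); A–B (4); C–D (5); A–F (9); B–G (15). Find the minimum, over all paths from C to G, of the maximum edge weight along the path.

5

Checking several routes:
C - A - E - F - G: max(8, 6, 8, 2) = 8
C - A - B - E - F - G: max(8, 4, 7, 8, 2) = 8
C - A - E - B - F - G: max(8, 6, 7, 2, 2) = 8
C - D - A - B - F - G: max(5, 3, 4, 2, 2) = 5
C - A - B - F - G: max(8, 4, 2, 2) = 8
C - D - A - E - B - F - G: max(5, 3, 6, 7, 2, 2) = 7
The minimum achievable maximum is 5.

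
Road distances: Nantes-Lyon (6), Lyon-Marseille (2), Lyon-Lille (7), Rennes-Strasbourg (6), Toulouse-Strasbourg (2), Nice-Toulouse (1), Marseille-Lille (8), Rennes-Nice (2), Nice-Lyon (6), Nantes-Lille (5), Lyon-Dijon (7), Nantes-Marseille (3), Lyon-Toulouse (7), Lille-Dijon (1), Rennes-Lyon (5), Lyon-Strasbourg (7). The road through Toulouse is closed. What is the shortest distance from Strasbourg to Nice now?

8

Paths from Strasbourg to Nice avoiding Toulouse:
Strasbourg→Lyon→Nice: 7 + 6 = 13
Strasbourg→Lyon→Rennes→Nice: 7 + 5 + 2 = 14
Strasbourg→Rennes→Lyon→Nice: 6 + 5 + 6 = 17
Strasbourg→Rennes→Nice: 6 + 2 = 8
Shortest: 8.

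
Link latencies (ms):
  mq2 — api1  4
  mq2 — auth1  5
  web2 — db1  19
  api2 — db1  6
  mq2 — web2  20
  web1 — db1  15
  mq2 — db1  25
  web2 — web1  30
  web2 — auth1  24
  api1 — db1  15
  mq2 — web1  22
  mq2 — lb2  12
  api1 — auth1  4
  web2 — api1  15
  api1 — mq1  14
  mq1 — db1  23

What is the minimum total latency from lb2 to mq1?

Checking several routes:
lb2-mq2-auth1-api1-mq1: 12 + 5 + 4 + 14 = 35
lb2-mq2-api1-db1-mq1: 12 + 4 + 15 + 23 = 54
lb2-mq2-api1-mq1: 12 + 4 + 14 = 30
Best route has total 30 ms.

30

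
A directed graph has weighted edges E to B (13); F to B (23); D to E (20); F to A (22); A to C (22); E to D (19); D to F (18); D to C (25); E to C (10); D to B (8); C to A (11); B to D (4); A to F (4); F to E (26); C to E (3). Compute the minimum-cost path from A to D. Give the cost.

31

A few of the A→D routes:
A - F - E - B - D: 4 + 26 + 13 + 4 = 47
A - C - E - B - D: 22 + 3 + 13 + 4 = 42
A - F - B - D: 4 + 23 + 4 = 31
A - C - E - D: 22 + 3 + 19 = 44
The minimum is 31.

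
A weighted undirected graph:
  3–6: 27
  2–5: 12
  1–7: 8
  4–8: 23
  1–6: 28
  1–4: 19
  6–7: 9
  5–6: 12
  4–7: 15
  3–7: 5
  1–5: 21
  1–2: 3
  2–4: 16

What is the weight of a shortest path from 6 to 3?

14

Checking several routes:
6-5-2-1-7-3: 12 + 12 + 3 + 8 + 5 = 40
6-7-3: 9 + 5 = 14
6-5-2-4-7-3: 12 + 12 + 16 + 15 + 5 = 60
6-5-1-7-3: 12 + 21 + 8 + 5 = 46
6-3: 27
6-1-7-3: 28 + 8 + 5 = 41
The minimum is 14.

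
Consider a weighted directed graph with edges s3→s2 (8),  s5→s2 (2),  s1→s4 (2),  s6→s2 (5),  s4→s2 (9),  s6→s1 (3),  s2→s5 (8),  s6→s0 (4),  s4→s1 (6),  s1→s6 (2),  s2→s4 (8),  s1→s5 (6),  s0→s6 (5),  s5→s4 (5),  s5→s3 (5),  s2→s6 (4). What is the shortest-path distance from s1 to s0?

6

Comparing a few candidate routes:
s1 -> s6 -> s0: 2 + 4 = 6
s1 -> s5 -> s2 -> s6 -> s0: 6 + 2 + 4 + 4 = 16
s1 -> s4 -> s2 -> s6 -> s0: 2 + 9 + 4 + 4 = 19
Shortest: 6.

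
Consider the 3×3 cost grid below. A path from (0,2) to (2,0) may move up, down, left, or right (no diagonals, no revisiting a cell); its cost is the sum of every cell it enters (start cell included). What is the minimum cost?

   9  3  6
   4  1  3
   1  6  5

15

Cheapest: (0,2) → (0,1) → (1,1) → (1,0) → (2,0)
  6 + 3 + 1 + 4 + 1 = 15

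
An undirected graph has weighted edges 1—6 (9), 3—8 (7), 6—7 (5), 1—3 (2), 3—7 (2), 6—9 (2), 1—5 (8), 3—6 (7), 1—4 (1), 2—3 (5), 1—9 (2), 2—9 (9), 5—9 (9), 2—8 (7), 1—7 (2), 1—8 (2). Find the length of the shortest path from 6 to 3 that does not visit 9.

7

Comparing a few candidate routes:
6 → 1 → 3: 9 + 2 = 11
6 → 3: 7
6 → 7 → 1 → 3: 5 + 2 + 2 = 9
6 → 7 → 3: 5 + 2 = 7
Best route has total 7.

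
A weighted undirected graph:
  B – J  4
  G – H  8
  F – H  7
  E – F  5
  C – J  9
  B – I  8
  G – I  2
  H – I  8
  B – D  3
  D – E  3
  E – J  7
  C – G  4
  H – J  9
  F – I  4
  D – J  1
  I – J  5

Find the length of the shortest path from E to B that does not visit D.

A few of the E→B routes:
E - F - I - B: 5 + 4 + 8 = 17
E - J - I - B: 7 + 5 + 8 = 20
E - F - I - J - B: 5 + 4 + 5 + 4 = 18
E - J - B: 7 + 4 = 11
The minimum is 11.

11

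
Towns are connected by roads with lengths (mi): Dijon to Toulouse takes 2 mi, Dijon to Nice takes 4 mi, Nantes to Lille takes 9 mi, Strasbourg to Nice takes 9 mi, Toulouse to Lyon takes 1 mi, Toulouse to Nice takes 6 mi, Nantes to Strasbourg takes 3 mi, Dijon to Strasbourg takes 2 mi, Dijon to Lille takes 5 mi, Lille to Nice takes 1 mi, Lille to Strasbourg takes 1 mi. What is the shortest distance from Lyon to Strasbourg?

5

A few of the Lyon→Strasbourg routes:
Lyon - Toulouse - Dijon - Strasbourg: 1 + 2 + 2 = 5
Lyon - Toulouse - Dijon - Nice - Lille - Strasbourg: 1 + 2 + 4 + 1 + 1 = 9
Lyon - Toulouse - Nice - Lille - Strasbourg: 1 + 6 + 1 + 1 = 9
Lyon - Toulouse - Dijon - Lille - Strasbourg: 1 + 2 + 5 + 1 = 9
The minimum is 5 mi.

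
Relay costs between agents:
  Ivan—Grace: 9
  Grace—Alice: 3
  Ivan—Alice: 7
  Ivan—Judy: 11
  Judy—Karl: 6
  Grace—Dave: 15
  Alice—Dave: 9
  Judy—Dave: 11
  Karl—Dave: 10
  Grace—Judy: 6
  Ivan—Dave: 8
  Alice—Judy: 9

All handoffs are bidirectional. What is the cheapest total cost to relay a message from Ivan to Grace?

9

A few of the Ivan→Grace routes:
Ivan-Grace: 9
Ivan-Alice-Grace: 7 + 3 = 10
Ivan-Judy-Grace: 11 + 6 = 17
Best route has total 9.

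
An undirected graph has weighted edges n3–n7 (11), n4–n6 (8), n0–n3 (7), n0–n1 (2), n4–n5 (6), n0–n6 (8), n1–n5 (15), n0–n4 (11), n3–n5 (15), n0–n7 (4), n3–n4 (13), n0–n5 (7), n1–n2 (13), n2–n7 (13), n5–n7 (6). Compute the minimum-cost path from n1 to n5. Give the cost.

9

Comparing a few candidate routes:
n1 - n0 - n5: 2 + 7 = 9
n1 - n5: 15
n1 - n0 - n4 - n5: 2 + 11 + 6 = 19
n1 - n0 - n7 - n5: 2 + 4 + 6 = 12
The minimum is 9.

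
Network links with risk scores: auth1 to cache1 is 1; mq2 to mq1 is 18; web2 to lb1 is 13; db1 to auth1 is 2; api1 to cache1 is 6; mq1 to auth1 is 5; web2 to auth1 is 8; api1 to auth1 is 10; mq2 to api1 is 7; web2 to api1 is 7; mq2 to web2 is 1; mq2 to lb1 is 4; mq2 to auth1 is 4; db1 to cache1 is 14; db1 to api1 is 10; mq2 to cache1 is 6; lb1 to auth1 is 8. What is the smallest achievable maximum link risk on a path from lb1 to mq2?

4

Some routes from lb1 to mq2:
lb1→auth1→cache1→api1→mq2: max(8, 1, 6, 7) = 8
lb1→mq2: max(4) = 4
lb1→auth1→cache1→mq2: max(8, 1, 6) = 8
lb1→auth1→mq2: max(8, 4) = 8
lb1→auth1→cache1→api1→web2→mq2: max(8, 1, 6, 7, 1) = 8
Best route has worst link 4.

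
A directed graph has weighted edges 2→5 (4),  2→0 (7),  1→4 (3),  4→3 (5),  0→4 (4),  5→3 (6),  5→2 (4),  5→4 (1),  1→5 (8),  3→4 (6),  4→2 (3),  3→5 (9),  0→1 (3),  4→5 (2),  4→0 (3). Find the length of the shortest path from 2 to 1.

10

Routes from 2 to 1:
2→0→1: 7 + 3 = 10
2→5→3→4→0→1: 4 + 6 + 6 + 3 + 3 = 22
2→5→4→0→1: 4 + 1 + 3 + 3 = 11
Shortest: 10.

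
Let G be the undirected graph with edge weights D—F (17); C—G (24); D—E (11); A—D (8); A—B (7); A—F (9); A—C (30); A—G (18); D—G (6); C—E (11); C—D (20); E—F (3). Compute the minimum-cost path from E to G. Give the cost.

17

Checking several routes:
E→D→G: 11 + 6 = 17
E→F→D→G: 3 + 17 + 6 = 26
E→D→A→G: 11 + 8 + 18 = 37
E→F→A→D→G: 3 + 9 + 8 + 6 = 26
E→F→A→G: 3 + 9 + 18 = 30
E→C→G: 11 + 24 = 35
Shortest: 17.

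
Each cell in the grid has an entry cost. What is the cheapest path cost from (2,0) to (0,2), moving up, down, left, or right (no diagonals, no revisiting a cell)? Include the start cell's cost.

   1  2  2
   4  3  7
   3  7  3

Take (2,0) → (1,0) → (0,0) → (0,1) → (0,2) for a total of 3 + 4 + 1 + 2 + 2 = 12.

12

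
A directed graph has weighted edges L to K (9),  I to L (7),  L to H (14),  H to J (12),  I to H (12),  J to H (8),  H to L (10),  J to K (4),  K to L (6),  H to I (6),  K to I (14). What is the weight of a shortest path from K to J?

Candidate routes:
K - I - L - H - J: 14 + 7 + 14 + 12 = 47
K - I - H - J: 14 + 12 + 12 = 38
K - L - H - J: 6 + 14 + 12 = 32
The minimum is 32.

32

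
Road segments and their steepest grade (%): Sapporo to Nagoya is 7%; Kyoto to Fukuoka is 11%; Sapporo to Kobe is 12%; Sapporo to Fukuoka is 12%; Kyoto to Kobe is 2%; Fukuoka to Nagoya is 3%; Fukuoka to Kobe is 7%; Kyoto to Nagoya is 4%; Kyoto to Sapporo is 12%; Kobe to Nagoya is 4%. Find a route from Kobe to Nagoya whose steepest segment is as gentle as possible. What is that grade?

4

Some routes from Kobe to Nagoya:
Kobe -> Fukuoka -> Kyoto -> Nagoya: max(7, 11, 4) = 11
Kobe -> Kyoto -> Nagoya: max(2, 4) = 4
Kobe -> Fukuoka -> Nagoya: max(7, 3) = 7
Kobe -> Nagoya: max(4) = 4
Smallest bottleneck: 4%.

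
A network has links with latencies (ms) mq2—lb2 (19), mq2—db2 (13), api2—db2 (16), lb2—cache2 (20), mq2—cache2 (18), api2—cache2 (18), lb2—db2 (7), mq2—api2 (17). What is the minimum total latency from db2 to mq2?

13

A few of the db2→mq2 routes:
db2 -> mq2: 13
db2 -> lb2 -> mq2: 7 + 19 = 26
db2 -> api2 -> cache2 -> mq2: 16 + 18 + 18 = 52
db2 -> lb2 -> cache2 -> mq2: 7 + 20 + 18 = 45
db2 -> api2 -> mq2: 16 + 17 = 33
Shortest: 13 ms.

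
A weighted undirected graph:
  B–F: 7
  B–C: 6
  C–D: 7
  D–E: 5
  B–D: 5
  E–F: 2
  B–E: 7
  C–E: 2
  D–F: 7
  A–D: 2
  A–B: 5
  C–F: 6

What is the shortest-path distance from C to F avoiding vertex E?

6

A few of the C→F routes:
C→D→F: 7 + 7 = 14
C→B→D→F: 6 + 5 + 7 = 18
C→F: 6
C→B→F: 6 + 7 = 13
C→D→B→F: 7 + 5 + 7 = 19
Shortest: 6.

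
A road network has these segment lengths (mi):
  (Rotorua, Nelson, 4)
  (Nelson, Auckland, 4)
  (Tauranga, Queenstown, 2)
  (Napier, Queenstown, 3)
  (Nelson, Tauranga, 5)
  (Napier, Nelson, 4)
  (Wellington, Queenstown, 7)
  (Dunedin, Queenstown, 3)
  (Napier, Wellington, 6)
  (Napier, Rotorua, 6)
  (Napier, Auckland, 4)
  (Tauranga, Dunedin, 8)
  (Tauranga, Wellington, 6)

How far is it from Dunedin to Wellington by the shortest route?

A few of the Dunedin→Wellington routes:
Dunedin - Queenstown - Napier - Wellington: 3 + 3 + 6 = 12
Dunedin - Queenstown - Wellington: 3 + 7 = 10
Dunedin - Queenstown - Tauranga - Wellington: 3 + 2 + 6 = 11
Shortest: 10 mi.

10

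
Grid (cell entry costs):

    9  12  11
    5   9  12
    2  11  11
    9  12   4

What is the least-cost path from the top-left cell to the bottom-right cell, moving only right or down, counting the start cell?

41

Path [0,0]→[1,0]→[2,0]→[3,0]→[3,1]→[3,2]: 9 + 5 + 2 + 9 + 12 + 4 = 41.
(Top row then right column would cost 59.)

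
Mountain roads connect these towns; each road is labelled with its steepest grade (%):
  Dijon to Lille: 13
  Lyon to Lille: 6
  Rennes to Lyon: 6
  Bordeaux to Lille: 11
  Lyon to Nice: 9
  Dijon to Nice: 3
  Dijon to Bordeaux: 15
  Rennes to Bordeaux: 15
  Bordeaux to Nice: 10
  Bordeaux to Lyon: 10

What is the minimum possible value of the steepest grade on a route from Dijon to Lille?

9

Checking several routes:
Dijon - Nice - Bordeaux - Lille: max(3, 10, 11) = 11
Dijon - Nice - Lyon - Bordeaux - Lille: max(3, 9, 10, 11) = 11
Dijon - Lille: max(13) = 13
Dijon - Nice - Bordeaux - Lyon - Lille: max(3, 10, 10, 6) = 10
Dijon - Nice - Lyon - Lille: max(3, 9, 6) = 9
The minimum achievable maximum is 9%.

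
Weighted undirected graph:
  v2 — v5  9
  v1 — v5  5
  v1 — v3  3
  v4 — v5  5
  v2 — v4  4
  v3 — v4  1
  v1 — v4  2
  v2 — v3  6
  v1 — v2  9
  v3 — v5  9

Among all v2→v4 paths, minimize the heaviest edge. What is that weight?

4

A few of the v2→v4 routes:
v2-v4: max(4) = 4
v2-v3-v1-v5-v4: max(6, 3, 5, 5) = 6
v2-v3-v1-v4: max(6, 3, 2) = 6
v2-v1-v4: max(9, 2) = 9
v2-v3-v4: max(6, 1) = 6
Best route has worst link 4.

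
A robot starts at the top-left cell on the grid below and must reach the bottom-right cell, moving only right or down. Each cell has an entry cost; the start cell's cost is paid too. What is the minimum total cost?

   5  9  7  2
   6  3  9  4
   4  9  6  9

Best path: r0c0→r0c1→r0c2→r0c3→r1c3→r2c3
Cost: 5 + 9 + 7 + 2 + 4 + 9 = 36

36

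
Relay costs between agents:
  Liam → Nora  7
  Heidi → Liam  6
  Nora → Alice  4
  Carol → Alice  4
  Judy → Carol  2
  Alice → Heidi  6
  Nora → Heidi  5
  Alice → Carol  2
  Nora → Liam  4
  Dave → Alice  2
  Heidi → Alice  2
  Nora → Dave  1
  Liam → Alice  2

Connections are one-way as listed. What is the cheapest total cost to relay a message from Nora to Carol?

Routes from Nora to Carol:
Nora→Heidi→Liam→Alice→Carol: 5 + 6 + 2 + 2 = 15
Nora→Dave→Alice→Carol: 1 + 2 + 2 = 5
Nora→Liam→Alice→Carol: 4 + 2 + 2 = 8
Nora→Alice→Carol: 4 + 2 = 6
Nora→Heidi→Alice→Carol: 5 + 2 + 2 = 9
The minimum is 5.

5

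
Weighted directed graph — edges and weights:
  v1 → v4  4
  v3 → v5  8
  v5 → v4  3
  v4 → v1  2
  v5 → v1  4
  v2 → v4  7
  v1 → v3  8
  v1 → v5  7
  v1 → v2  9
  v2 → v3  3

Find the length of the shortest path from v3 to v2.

21

Routes from v3 to v2:
v3 - v5 - v4 - v1 - v2: 8 + 3 + 2 + 9 = 22
v3 - v5 - v1 - v2: 8 + 4 + 9 = 21
Shortest: 21.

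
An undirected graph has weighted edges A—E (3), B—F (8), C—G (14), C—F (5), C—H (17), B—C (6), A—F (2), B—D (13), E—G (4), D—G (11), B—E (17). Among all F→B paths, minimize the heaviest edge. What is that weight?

6

Checking several routes:
F - A - E - G - D - B: max(2, 3, 4, 11, 13) = 13
F - C - G - D - B: max(5, 14, 11, 13) = 14
F - C - B: max(5, 6) = 6
F - B: max(8) = 8
The minimum achievable maximum is 6.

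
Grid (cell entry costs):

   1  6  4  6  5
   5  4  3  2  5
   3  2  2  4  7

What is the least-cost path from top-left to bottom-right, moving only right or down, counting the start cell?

24

Take (0,0)→(1,0)→(2,0)→(2,1)→(2,2)→(2,3)→(2,4) for a total of 1 + 5 + 3 + 2 + 2 + 4 + 7 = 24.
For comparison, the top-then-right route costs 34.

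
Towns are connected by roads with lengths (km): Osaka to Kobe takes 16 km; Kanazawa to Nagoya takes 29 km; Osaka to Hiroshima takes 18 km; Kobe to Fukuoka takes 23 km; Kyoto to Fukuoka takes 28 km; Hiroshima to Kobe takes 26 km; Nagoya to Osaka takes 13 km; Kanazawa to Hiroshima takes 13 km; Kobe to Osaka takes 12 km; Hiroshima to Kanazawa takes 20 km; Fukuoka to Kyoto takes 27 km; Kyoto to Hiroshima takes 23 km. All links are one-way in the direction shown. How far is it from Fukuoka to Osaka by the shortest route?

Candidate routes:
Fukuoka - Kyoto - Hiroshima - Kobe - Osaka: 27 + 23 + 26 + 12 = 88
Fukuoka - Kyoto - Hiroshima - Kanazawa - Nagoya - Osaka: 27 + 23 + 20 + 29 + 13 = 112
Best route has total 88 km.

88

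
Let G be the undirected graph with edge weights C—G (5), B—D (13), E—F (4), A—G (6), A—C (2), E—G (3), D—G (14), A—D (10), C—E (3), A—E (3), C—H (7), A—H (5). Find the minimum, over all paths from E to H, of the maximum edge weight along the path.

Checking several routes:
E - C - G - A - H: max(3, 5, 6, 5) = 6
E - C - A - H: max(3, 2, 5) = 5
E - G - C - A - H: max(3, 5, 2, 5) = 5
E - A - H: max(3, 5) = 5
Best route has worst link 5.

5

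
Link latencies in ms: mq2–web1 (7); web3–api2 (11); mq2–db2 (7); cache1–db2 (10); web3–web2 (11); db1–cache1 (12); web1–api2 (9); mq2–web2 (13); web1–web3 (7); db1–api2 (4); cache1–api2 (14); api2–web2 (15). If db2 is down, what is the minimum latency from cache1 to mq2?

30

Checking several routes:
cache1 -> api2 -> web3 -> web1 -> mq2: 14 + 11 + 7 + 7 = 39
cache1 -> db1 -> api2 -> web1 -> mq2: 12 + 4 + 9 + 7 = 32
cache1 -> api2 -> web1 -> mq2: 14 + 9 + 7 = 30
Best route has total 30 ms.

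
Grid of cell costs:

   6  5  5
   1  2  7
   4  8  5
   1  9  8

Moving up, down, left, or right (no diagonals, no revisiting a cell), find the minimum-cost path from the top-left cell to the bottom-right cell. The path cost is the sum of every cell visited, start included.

Best path: r0c0→r1c0→r1c1→r1c2→r2c2→r3c2
Cost: 6 + 1 + 2 + 7 + 5 + 8 = 29

29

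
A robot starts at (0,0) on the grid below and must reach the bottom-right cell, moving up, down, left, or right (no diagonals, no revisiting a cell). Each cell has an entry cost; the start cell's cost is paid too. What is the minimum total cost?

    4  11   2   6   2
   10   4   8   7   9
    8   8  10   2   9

41

One optimal route is (0,0) → (0,1) → (0,2) → (0,3) → (1,3) → (2,3) → (2,4).
Its cost is 4 + 11 + 2 + 6 + 7 + 2 + 9 = 41.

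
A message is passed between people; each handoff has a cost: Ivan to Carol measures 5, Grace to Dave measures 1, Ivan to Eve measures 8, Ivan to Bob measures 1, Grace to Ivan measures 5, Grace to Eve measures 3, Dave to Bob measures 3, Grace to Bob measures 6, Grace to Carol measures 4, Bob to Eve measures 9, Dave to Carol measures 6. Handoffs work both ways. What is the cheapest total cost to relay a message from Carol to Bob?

6

Some routes from Carol to Bob:
Carol → Grace → Bob: 4 + 6 = 10
Carol → Dave → Grace → Ivan → Bob: 6 + 1 + 5 + 1 = 13
Carol → Ivan → Bob: 5 + 1 = 6
Carol → Grace → Ivan → Bob: 4 + 5 + 1 = 10
Carol → Dave → Bob: 6 + 3 = 9
Carol → Grace → Dave → Bob: 4 + 1 + 3 = 8
The minimum is 6.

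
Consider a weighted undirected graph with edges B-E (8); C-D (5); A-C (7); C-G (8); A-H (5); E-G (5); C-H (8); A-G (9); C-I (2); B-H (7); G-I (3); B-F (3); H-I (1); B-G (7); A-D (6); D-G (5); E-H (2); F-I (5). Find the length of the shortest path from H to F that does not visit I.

Checking several routes:
H→E→B→F: 2 + 8 + 3 = 13
H→E→G→B→F: 2 + 5 + 7 + 3 = 17
H→B→F: 7 + 3 = 10
Shortest: 10.

10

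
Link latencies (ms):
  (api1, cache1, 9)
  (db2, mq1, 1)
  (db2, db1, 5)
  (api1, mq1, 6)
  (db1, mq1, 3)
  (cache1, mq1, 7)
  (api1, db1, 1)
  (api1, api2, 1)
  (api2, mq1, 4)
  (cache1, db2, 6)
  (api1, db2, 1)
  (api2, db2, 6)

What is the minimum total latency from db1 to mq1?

A few of the db1→mq1 routes:
db1 - api1 - mq1: 1 + 6 = 7
db1 - api1 - db2 - mq1: 1 + 1 + 1 = 3
db1 - api1 - api2 - db2 - mq1: 1 + 1 + 6 + 1 = 9
db1 - db2 - mq1: 5 + 1 = 6
db1 - mq1: 3
db1 - api1 - api2 - mq1: 1 + 1 + 4 = 6
Best route has total 3 ms.

3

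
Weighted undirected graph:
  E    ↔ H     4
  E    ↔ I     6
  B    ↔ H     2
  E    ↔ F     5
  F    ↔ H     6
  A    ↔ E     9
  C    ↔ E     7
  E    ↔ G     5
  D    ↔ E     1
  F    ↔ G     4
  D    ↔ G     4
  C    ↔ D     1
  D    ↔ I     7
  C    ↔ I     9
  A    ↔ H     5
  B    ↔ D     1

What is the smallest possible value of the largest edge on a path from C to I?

6

Some routes from C to I:
C→D→B→H→F→E→I: max(1, 1, 2, 6, 5, 6) = 6
C→D→B→H→F→G→E→I: max(1, 1, 2, 6, 4, 5, 6) = 6
C→D→G→E→I: max(1, 4, 5, 6) = 6
C→D→B→H→E→I: max(1, 1, 2, 4, 6) = 6
C→D→G→F→H→E→I: max(1, 4, 4, 6, 4, 6) = 6
Smallest bottleneck: 6.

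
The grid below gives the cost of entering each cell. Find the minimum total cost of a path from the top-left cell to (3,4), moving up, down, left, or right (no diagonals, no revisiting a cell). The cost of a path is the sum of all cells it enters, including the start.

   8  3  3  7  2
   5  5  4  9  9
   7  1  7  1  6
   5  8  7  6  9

40

Path [0,0] -> [0,1] -> [1,1] -> [2,1] -> [2,2] -> [2,3] -> [2,4] -> [3,4]: 8 + 3 + 5 + 1 + 7 + 1 + 6 + 9 = 40.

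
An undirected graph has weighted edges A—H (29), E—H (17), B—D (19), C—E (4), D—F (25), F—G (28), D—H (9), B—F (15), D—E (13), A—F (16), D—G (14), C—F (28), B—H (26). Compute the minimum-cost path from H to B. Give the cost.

A few of the H→B routes:
H - E - D - B: 17 + 13 + 19 = 49
H - D - B: 9 + 19 = 28
H - B: 26
H - D - F - B: 9 + 25 + 15 = 49
The minimum is 26.

26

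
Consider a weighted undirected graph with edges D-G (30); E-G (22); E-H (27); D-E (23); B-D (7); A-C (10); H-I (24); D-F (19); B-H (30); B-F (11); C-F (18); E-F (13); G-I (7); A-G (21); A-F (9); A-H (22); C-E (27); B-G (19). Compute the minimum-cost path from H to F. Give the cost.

31

A few of the H→F routes:
H→B→F: 30 + 11 = 41
H→A→F: 22 + 9 = 31
H→E→F: 27 + 13 = 40
Best route has total 31.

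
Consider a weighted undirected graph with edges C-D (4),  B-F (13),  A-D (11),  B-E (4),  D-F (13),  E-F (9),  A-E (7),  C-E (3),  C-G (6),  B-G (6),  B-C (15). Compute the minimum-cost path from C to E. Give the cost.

3

A few of the C→E routes:
C -> G -> B -> F -> E: 6 + 6 + 13 + 9 = 34
C -> D -> A -> E: 4 + 11 + 7 = 22
C -> E: 3
C -> B -> E: 15 + 4 = 19
C -> G -> B -> E: 6 + 6 + 4 = 16
C -> D -> F -> E: 4 + 13 + 9 = 26
Best route has total 3.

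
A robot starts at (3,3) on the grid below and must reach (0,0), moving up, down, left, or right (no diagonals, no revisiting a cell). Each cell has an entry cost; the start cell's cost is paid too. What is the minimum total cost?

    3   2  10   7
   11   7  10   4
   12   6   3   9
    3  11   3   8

One optimal route is r3c3 -> r3c2 -> r2c2 -> r2c1 -> r1c1 -> r0c1 -> r0c0.
Its cost is 8 + 3 + 3 + 6 + 7 + 2 + 3 = 32.

32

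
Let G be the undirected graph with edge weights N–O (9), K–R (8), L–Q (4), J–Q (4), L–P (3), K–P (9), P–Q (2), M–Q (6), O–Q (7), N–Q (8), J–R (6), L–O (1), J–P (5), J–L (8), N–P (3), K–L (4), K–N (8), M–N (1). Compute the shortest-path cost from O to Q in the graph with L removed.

A few of the O→Q routes:
O -> Q: 7
O -> N -> Q: 9 + 8 = 17
O -> N -> P -> Q: 9 + 3 + 2 = 14
O -> N -> K -> P -> Q: 9 + 8 + 9 + 2 = 28
O -> N -> M -> Q: 9 + 1 + 6 = 16
O -> N -> P -> J -> Q: 9 + 3 + 5 + 4 = 21
The minimum is 7.

7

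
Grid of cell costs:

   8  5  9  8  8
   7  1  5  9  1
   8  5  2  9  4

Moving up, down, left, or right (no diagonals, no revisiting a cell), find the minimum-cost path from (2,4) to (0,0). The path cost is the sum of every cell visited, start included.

33

Path r2c4 -> r1c4 -> r1c3 -> r1c2 -> r1c1 -> r0c1 -> r0c0: 4 + 1 + 9 + 5 + 1 + 5 + 8 = 33.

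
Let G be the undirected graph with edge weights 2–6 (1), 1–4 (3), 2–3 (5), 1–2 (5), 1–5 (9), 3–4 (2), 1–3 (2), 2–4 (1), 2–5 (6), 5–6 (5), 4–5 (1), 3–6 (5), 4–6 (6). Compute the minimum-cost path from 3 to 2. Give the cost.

A few of the 3→2 routes:
3-4-2: 2 + 1 = 3
3-1-2: 2 + 5 = 7
3-6-2: 5 + 1 = 6
3-2: 5
3-1-4-2: 2 + 3 + 1 = 6
Shortest: 3.

3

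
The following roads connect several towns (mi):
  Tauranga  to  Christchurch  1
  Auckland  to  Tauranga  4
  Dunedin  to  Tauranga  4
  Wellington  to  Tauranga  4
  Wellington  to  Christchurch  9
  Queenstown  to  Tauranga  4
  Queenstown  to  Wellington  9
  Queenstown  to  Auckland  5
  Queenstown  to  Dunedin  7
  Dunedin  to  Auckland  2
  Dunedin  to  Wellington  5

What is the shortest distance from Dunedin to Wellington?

5

Checking several routes:
Dunedin -> Queenstown -> Tauranga -> Wellington: 7 + 4 + 4 = 15
Dunedin -> Tauranga -> Wellington: 4 + 4 = 8
Dunedin -> Tauranga -> Christchurch -> Wellington: 4 + 1 + 9 = 14
Dunedin -> Auckland -> Queenstown -> Tauranga -> Wellington: 2 + 5 + 4 + 4 = 15
Dunedin -> Wellington: 5
Dunedin -> Auckland -> Tauranga -> Wellington: 2 + 4 + 4 = 10
Shortest: 5 mi.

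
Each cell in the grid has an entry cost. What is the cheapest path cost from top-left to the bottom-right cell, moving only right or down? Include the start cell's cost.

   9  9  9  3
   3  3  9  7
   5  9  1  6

Best path: [0,0] -> [1,0] -> [1,1] -> [1,2] -> [2,2] -> [2,3]
Cost: 9 + 3 + 3 + 9 + 1 + 6 = 31
For comparison, the top-then-right route costs 43.

31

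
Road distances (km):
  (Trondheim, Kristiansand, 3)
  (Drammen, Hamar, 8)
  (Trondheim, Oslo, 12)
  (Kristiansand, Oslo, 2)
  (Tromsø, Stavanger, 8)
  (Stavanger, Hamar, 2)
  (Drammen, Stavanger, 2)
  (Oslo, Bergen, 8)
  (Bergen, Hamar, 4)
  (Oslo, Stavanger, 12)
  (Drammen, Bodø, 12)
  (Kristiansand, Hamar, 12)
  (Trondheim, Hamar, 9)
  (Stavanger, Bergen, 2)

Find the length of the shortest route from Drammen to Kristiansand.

Some routes from Drammen to Kristiansand:
Drammen → Stavanger → Oslo → Kristiansand: 2 + 12 + 2 = 16
Drammen → Stavanger → Hamar → Trondheim → Kristiansand: 2 + 2 + 9 + 3 = 16
Drammen → Stavanger → Hamar → Kristiansand: 2 + 2 + 12 = 16
Drammen → Stavanger → Bergen → Oslo → Kristiansand: 2 + 2 + 8 + 2 = 14
Shortest: 14 km.

14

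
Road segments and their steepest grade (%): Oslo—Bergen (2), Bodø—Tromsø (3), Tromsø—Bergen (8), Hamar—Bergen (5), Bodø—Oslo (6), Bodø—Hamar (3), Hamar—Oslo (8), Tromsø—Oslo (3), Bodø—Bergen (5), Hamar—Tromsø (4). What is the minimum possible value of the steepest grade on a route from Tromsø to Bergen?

3

Checking several routes:
Tromsø-Bodø-Hamar-Bergen: max(3, 3, 5) = 5
Tromsø-Oslo-Bergen: max(3, 2) = 3
Tromsø-Hamar-Bodø-Bergen: max(4, 3, 5) = 5
Tromsø-Hamar-Bergen: max(4, 5) = 5
Tromsø-Bodø-Bergen: max(3, 5) = 5
Tromsø-Oslo-Bodø-Hamar-Bergen: max(3, 6, 3, 5) = 6
Best route has worst link 3%.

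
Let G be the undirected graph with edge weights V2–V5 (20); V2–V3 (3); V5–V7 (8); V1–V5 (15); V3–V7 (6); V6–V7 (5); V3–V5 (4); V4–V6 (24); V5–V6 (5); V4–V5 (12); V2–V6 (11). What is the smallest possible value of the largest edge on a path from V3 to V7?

Comparing a few candidate routes:
V3 - V7: max(6) = 6
V3 - V2 - V6 - V7: max(3, 11, 5) = 11
V3 - V5 - V2 - V6 - V7: max(4, 20, 11, 5) = 20
V3 - V5 - V7: max(4, 8) = 8
V3 - V2 - V6 - V5 - V7: max(3, 11, 5, 8) = 11
V3 - V5 - V6 - V7: max(4, 5, 5) = 5
Smallest bottleneck: 5.

5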